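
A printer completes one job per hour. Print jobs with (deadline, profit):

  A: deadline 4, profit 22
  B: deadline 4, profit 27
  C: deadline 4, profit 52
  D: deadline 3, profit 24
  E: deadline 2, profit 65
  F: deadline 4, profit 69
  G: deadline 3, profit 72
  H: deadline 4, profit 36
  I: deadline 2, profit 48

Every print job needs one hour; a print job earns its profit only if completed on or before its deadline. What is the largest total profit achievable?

258

Take jobs in profit order; each goes to the latest open slot no later than its deadline.
Profit order: G=72 F=69 E=65 C=52 I=48 H=36 B=27 D=24 A=22
Assign: G→slot 3, F→slot 4, E→slot 2, C→slot 1, I skipped, H skipped, B skipped, D skipped, A skipped.
Slots: [1:C] [2:E] [3:G] [4:F]
Profit = 52 + 65 + 72 + 69 = 258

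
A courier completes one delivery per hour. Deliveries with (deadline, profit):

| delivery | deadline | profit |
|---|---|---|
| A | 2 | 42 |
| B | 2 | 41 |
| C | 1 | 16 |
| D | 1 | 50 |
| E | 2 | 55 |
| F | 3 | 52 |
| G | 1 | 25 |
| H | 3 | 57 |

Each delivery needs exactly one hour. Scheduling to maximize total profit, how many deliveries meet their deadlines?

3

Take jobs in profit order; each goes to the latest open slot no later than its deadline.
By profit: H(d3,57), E(d2,55), F(d3,52), D(d1,50), A(d2,42), B(d2,41), G(d1,25), C(d1,16)
H→slot 3; E→slot 2; F→slot 1; D skipped; A skipped; B skipped; G skipped; C skipped.
3 of 8 scheduled.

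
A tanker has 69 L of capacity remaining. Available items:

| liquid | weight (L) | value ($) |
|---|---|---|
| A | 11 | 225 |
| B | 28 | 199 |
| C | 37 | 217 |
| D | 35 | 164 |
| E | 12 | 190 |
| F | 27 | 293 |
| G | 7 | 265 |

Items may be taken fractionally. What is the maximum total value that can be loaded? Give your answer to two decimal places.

1058.29

Sort by value per unit weight and fill in that order.
Ratios (sorted): G 37.86, A 20.45, E 15.83, F 10.85, B 7.11, C 5.86, D 4.69
take G (7 @ 265); take A (11 @ 225); take E (12 @ 190); take F (27 @ 293); take 12/28 of B → 85.29. Capacity used 69/69.
Total value = 1058.29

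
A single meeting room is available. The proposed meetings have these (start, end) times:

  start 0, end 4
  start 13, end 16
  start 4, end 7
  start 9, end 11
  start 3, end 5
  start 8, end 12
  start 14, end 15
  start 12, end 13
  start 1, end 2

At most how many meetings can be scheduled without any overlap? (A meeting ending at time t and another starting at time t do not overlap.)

By end time: (1,2), (0,4), (3,5), (4,7), (9,11), (8,12), (12,13), (14,15), (13,16).
Pick (1,2); next start ≥ 2 → (3,5); next start ≥ 5 → (9,11); next start ≥ 11 → (12,13); next start ≥ 13 → (14,15).
Selected 5 meetings.

5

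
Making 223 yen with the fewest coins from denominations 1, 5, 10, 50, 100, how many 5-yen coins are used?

0

Use the largest denomination that fits, subtract, and repeat.
223 = 2×100 + 2×10 + 3×1
Count of 5: 0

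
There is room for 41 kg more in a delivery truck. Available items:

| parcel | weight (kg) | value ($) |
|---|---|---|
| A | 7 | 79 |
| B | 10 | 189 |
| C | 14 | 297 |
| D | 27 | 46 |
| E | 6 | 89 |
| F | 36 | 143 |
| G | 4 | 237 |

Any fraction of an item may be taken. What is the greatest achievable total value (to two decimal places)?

Greedy by value/weight ratio, highest first.
Order: G (237/4=59.25) > C (297/14=21.21) > B (189/10=18.90) > E (89/6=14.83) > A (79/7=11.29) > F (143/36=3.97) > D (46/27=1.70)
Fill: take G (4 @ 237) → take C (14 @ 297) → take B (10 @ 189) → take E (6 @ 89) → take A (7 @ 79); 41/41 used.
Total value = 891.00

891.00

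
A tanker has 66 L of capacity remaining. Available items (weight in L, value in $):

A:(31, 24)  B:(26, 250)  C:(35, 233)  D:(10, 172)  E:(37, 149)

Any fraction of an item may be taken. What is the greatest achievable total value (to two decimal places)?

621.71

Greedy by value/weight ratio, highest first.
Order: D (172/10=17.20) > B (250/26=9.62) > C (233/35=6.66) > E (149/37=4.03) > A (24/31=0.77)
Fill: take D (10 @ 172) → take B (26 @ 250) → take 30/35 of C → 199.71; 66/66 used.
Total value = 621.71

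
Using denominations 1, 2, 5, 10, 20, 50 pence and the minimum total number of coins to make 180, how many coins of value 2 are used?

180 − 3×50→30 − 1×20→10 − 1×10→0
Count of 2: 0

0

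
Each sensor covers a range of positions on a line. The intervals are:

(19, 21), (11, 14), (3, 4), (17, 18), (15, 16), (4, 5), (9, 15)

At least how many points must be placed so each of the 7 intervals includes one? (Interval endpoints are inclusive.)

Sorted: [3,4] [4,5] [11,14] [9,15] [15,16] [17,18] [19,21]
{[3,4],[4,5]} hit by 4; {[11,14],[9,15]} hit by 14; {[15,16]} hit by 16; {[17,18]} hit by 18; {[19,21]} hit by 21.
Points: 4, 14, 16, 18, 21 (5 total).

5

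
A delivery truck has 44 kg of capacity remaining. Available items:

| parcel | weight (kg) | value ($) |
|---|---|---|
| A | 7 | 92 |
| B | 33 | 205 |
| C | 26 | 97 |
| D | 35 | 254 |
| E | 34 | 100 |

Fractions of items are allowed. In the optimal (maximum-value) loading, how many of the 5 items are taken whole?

2

Greedy by value/weight ratio, highest first.
Ratios (sorted): A 13.14, D 7.26, B 6.21, C 3.73, E 2.94
take A (7 @ 92); take D (35 @ 254); take 2/33 of B → 12.42. Capacity used 44/44.
2 item(s) taken whole; one partial (take 2/33 of B).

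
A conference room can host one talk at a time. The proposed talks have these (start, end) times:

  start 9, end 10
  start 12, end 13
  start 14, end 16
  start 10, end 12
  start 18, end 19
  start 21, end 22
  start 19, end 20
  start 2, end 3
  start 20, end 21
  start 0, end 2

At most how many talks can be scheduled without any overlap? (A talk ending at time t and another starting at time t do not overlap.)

Sorted by end: (0,2)  (2,3)  (9,10)  (10,12)  (12,13)  (14,16)  (18,19)  (19,20)  (20,21)  (21,22)
take (0,2); take (2,3); take (9,10); take (10,12); take (12,13); take (14,16); take (18,19); take (19,20); take (20,21); take (21,22).
Selected 10 talks.

10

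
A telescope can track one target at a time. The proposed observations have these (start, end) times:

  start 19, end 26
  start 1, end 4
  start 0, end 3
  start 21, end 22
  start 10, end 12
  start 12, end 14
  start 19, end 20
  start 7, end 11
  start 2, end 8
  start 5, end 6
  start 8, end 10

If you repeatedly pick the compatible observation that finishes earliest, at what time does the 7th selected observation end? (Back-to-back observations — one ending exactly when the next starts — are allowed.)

22

Order by finish time; keep every interval that doesn't clash with the previous kept one.
Sorted by end: (0,3)  (1,4)  (5,6)  (2,8)  (8,10)  (7,11)  (10,12)  (12,14)  (19,20)  (21,22)  (19,26)
take (0,3); take (5,6); take (8,10); skip (7,11); take (10,12); take (12,14); take (19,20); take (21,22).
Selected: (0,3) (5,6) (8,10) (10,12) (12,14) (19,20) (21,22)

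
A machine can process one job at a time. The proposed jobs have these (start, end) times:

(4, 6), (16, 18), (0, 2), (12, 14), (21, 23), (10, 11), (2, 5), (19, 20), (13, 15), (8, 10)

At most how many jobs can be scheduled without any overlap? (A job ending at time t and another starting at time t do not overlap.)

Order by finish time; keep every interval that doesn't clash with the previous kept one.
Sorted by end: (0,2)  (2,5)  (4,6)  (8,10)  (10,11)  (12,14)  (13,15)  (16,18)  (19,20)  (21,23)
take (0,2); take (2,5); take (8,10); take (10,11); take (12,14); take (16,18); take (19,20); take (21,23).
Selected 8 jobs.

8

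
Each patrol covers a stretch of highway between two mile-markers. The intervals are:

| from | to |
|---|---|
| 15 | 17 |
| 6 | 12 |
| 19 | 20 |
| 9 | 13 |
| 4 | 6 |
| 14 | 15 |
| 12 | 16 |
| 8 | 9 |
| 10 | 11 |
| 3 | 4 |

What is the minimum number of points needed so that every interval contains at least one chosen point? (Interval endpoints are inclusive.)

By right end: [3,4]  [4,6]  [8,9]  [10,11]  [6,12]  [9,13]  [14,15]  [12,16]  [15,17]  [19,20]
[3,4] uncovered → point at 4; [8,9] uncovered → point at 9; [10,11] uncovered → point at 11; [14,15] uncovered → point at 15; [19,20] uncovered → point at 20.
Points: 4, 9, 11, 15, 20 (5 total).

5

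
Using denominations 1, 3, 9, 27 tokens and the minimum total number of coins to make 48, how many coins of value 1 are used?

0

Greedy: take as many of the largest coin as possible, then repeat with the remainder.
48 − 1×27→21 − 2×9→3 − 1×3→0
Count of 1: 0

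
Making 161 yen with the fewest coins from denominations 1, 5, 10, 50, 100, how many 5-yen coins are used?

0

Use the largest denomination that fits, subtract, and repeat.
161 − 1×100→61 − 1×50→11 − 1×10→1 − 1×1→0
Count of 5: 0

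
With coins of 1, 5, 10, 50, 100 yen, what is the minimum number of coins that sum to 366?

Greedy: take as many of the largest coin as possible, then repeat with the remainder.
366 − 3×100→66 − 1×50→16 − 1×10→6 − 1×5→1 − 1×1→0
Total coins = 3 + 1 + 1 + 1 + 1 = 7

7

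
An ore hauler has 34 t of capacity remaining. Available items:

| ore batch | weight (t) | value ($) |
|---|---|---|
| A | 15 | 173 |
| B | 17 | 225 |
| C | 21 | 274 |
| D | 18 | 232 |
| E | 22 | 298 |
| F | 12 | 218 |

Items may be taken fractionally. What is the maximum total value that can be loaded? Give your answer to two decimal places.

516.00

Order: F (218/12=18.17) > E (298/22=13.55) > B (225/17=13.24) > C (274/21=13.05) > D (232/18=12.89) > A (173/15=11.53)
Fill: take F (12 @ 218) → take E (22 @ 298); 34/34 used.
Total value = 516.00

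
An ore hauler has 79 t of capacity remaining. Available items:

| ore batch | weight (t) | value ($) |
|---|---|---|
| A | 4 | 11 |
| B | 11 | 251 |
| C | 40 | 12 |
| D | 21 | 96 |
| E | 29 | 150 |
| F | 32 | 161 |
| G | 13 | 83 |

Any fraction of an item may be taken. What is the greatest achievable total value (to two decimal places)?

614.81

Ratios (sorted): B 22.82, G 6.38, E 5.17, F 5.03, D 4.57, A 2.75, C 0.30
take B (11 @ 251); take G (13 @ 83); take E (29 @ 150); take 26/32 of F → 130.81. Capacity used 79/79.
Total value = 614.81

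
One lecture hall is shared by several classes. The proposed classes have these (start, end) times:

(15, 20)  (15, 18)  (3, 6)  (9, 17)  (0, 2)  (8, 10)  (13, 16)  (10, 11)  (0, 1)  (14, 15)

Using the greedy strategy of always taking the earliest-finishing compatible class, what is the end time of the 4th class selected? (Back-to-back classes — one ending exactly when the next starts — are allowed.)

Greedy by earliest finish: after sorting by end time, pick each interval compatible with the last pick.
Sorted by end: (0,1)  (0,2)  (3,6)  (8,10)  (10,11)  (14,15)  (13,16)  (9,17)  (15,18)  (15,20)
take (0,1); take (3,6); take (8,10); take (10,11); take (14,15); skip (9,17); take (15,18); skip (15,20).
Selected: (0,1) (3,6) (8,10) (10,11) (14,15) (15,18)

11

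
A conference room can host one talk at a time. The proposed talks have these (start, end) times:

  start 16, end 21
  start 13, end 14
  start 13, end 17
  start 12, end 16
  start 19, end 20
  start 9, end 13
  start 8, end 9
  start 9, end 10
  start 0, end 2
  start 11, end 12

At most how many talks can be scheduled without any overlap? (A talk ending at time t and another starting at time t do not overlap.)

6

By end time: (0,2), (8,9), (9,10), (11,12), (9,13), (13,14), (12,16), (13,17), (19,20), (16,21).
Pick (0,2); next start ≥ 2 → (8,9); next start ≥ 9 → (9,10); next start ≥ 10 → (11,12); next start ≥ 12 → (13,14); next start ≥ 14 → (19,20).
Selected 6 talks.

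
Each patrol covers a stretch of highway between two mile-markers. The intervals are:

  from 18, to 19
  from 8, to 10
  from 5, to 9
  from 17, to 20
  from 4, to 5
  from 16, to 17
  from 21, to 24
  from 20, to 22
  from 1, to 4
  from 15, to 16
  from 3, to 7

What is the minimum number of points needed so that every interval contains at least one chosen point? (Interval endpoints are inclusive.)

Sorted: [1,4] [4,5] [3,7] [5,9] [8,10] [15,16] [16,17] [18,19] [17,20] [20,22] [21,24]
{[1,4],[4,5],[3,7]} hit by 4; {[5,9],[8,10]} hit by 9; {[15,16],[16,17]} hit by 16; {[18,19],[17,20]} hit by 19; {[20,22],[21,24]} hit by 22.
Points: 4, 9, 16, 19, 22 (5 total).

5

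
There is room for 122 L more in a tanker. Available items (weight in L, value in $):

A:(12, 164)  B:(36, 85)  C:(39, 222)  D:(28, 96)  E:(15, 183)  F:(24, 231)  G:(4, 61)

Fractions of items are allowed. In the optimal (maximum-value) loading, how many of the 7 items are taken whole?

6

Sort by value per unit weight and fill in that order.
Order: G (61/4=15.25) > A (164/12=13.67) > E (183/15=12.20) > F (231/24=9.62) > C (222/39=5.69) > D (96/28=3.43) > B (85/36=2.36)
Fill: take G (4 @ 61) → take A (12 @ 164) → take E (15 @ 183) → take F (24 @ 231) → take C (39 @ 222) → take D (28 @ 96); 122/122 used.
6 item(s) taken whole.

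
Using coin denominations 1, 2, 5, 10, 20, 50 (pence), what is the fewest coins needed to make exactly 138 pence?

7

Use the largest denomination that fits, subtract, and repeat.
138 − 2×50→38 − 1×20→18 − 1×10→8 − 1×5→3 − 1×2→1 − 1×1→0
Total coins = 2 + 1 + 1 + 1 + 1 + 1 = 7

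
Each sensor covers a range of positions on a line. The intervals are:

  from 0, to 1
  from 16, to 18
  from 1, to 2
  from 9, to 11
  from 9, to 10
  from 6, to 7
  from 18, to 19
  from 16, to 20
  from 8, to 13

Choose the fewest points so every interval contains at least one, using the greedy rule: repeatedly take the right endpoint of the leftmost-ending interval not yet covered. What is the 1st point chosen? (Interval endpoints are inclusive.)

1

Sort by right endpoint; whenever an interval is uncovered, place a point at its right end.
Sorted: [0,1] [1,2] [6,7] [9,10] [9,11] [8,13] [16,18] [18,19] [16,20]
{[0,1],[1,2]} hit by 1; {[6,7]} hit by 7; {[9,10],[9,11],[8,13]} hit by 10; {[16,18],[18,19],[16,20]} hit by 18.
Points: 1, 7, 10, 18 (4 total).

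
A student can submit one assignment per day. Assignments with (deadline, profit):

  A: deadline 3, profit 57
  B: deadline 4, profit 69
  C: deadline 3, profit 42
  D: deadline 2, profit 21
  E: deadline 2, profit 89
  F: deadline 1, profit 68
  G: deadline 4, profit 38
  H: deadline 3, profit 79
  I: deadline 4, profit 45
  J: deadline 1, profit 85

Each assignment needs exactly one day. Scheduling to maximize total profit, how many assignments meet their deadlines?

Take jobs in profit order; each goes to the latest open slot no later than its deadline.
By profit: E(d2,89), J(d1,85), H(d3,79), B(d4,69), F(d1,68), A(d3,57), I(d4,45), C(d3,42), G(d4,38), D(d2,21)
E→slot 2; J→slot 1; H→slot 3; B→slot 4; F skipped; A skipped; I skipped; C skipped; G skipped; D skipped.
4 of 10 scheduled.

4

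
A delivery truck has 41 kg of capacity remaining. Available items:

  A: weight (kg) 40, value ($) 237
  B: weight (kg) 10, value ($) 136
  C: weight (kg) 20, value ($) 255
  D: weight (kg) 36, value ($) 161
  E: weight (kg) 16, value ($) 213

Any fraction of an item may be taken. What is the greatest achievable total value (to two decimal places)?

Ratios (sorted): B 13.60, E 13.31, C 12.75, A 5.92, D 4.47
take B (10 @ 136); take E (16 @ 213); take 15/20 of C → 191.25. Capacity used 41/41.
Total value = 540.25

540.25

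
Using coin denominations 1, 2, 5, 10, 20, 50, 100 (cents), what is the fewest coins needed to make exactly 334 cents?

7

Use the largest denomination that fits, subtract, and repeat.
334 − 3×100→34 − 1×20→14 − 1×10→4 − 2×2→0
Total coins = 3 + 1 + 1 + 2 = 7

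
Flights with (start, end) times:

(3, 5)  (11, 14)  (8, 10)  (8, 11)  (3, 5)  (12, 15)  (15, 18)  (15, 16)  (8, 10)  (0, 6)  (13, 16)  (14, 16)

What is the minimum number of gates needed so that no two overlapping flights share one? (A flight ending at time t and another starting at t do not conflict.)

Count concurrent intervals with a sweep; the peak is the room count.
Events (time:±→running): 0:+→1 3:+→2 3:+→3 5:-→2 5:-→1 6:-→0 8:+→1 8:+→2 8:+→3 10:-→2 10:-→1 11:-→0 11:+→1 12:+→2 13:+→3 14:-→2 14:+→3 15:-→2 15:+→3 15:+→4 … peak 4.

4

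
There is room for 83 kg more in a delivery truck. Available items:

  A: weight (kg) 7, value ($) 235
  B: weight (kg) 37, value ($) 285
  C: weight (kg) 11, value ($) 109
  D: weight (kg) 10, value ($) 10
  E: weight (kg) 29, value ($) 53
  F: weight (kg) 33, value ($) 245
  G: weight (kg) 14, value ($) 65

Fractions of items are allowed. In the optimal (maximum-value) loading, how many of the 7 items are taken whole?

3

Ratios (sorted): A 33.57, C 9.91, B 7.70, F 7.42, G 4.64, E 1.83, D 1.00
take A (7 @ 235); take C (11 @ 109); take B (37 @ 285); take 28/33 of F → 207.88. Capacity used 83/83.
3 item(s) taken whole; one partial (take 28/33 of F).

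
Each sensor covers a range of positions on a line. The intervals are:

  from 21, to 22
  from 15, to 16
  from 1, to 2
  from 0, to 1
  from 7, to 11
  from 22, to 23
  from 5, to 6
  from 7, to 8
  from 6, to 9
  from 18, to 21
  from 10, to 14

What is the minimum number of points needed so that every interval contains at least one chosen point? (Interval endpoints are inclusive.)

By right end: [0,1]  [1,2]  [5,6]  [7,8]  [6,9]  [7,11]  [10,14]  [15,16]  [18,21]  [21,22]  [22,23]
[0,1] uncovered → point at 1; [5,6] uncovered → point at 6; [7,8] uncovered → point at 8; [10,14] uncovered → point at 14; [15,16] uncovered → point at 16; [18,21] uncovered → point at 21; [22,23] uncovered → point at 23.
Points: 1, 6, 8, 14, 16, 21, 23 (7 total).

7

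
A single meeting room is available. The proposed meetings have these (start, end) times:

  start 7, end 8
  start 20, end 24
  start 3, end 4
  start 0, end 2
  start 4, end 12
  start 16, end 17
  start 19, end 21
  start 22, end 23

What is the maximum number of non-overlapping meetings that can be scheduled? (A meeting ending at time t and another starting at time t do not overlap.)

Sorted by end: (0,2)  (3,4)  (7,8)  (4,12)  (16,17)  (19,21)  (22,23)  (20,24)
take (0,2); take (3,4); take (7,8); take (16,17); take (19,21); take (22,23).
Selected 6 meetings.

6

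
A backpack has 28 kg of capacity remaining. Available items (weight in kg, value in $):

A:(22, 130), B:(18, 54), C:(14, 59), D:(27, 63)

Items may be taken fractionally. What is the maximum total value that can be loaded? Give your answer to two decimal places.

Sort by value per unit weight and fill in that order.
Ratios (sorted): A 5.91, C 4.21, B 3.00, D 2.33
take A (22 @ 130); take 6/14 of C → 25.29. Capacity used 28/28.
Total value = 155.29

155.29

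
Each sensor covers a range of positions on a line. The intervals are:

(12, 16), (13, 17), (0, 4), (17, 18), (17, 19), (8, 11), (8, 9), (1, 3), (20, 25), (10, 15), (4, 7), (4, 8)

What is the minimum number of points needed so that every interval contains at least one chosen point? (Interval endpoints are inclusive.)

Process intervals by earliest right end; each time one isn't hit yet, stab at its right endpoint.
By right end: [1,3]  [0,4]  [4,7]  [4,8]  [8,9]  [8,11]  [10,15]  [12,16]  [13,17]  [17,18]  [17,19]  [20,25]
[1,3] uncovered → point at 3; [4,7] uncovered → point at 7; [8,9] uncovered → point at 9; [10,15] uncovered → point at 15; [17,18] uncovered → point at 18; [20,25] uncovered → point at 25.
Points: 3, 7, 9, 15, 18, 25 (6 total).

6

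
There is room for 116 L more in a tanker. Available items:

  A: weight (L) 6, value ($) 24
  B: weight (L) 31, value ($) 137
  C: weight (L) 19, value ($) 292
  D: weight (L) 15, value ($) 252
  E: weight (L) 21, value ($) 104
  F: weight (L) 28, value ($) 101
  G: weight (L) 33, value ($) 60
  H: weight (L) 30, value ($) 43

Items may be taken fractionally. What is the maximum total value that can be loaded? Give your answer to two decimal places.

895.57

Greedy by value/weight ratio, highest first.
Order: D (252/15=16.80) > C (292/19=15.37) > E (104/21=4.95) > B (137/31=4.42) > A (24/6=4.00) > F (101/28=3.61) > G (60/33=1.82) > H (43/30=1.43)
Fill: take D (15 @ 252) → take C (19 @ 292) → take E (21 @ 104) → take B (31 @ 137) → take A (6 @ 24) → take 24/28 of F → 86.57; 116/116 used.
Total value = 895.57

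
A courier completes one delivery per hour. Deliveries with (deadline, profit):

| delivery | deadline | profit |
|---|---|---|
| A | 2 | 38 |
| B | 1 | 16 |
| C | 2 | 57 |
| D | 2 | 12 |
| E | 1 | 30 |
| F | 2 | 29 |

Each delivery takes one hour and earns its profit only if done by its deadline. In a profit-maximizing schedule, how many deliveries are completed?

2

Take jobs in profit order; each goes to the latest open slot no later than its deadline.
By profit: C(d2,57), A(d2,38), E(d1,30), F(d2,29), B(d1,16), D(d2,12)
C→slot 2; A→slot 1; E skipped; F skipped; B skipped; D skipped.
2 of 6 scheduled.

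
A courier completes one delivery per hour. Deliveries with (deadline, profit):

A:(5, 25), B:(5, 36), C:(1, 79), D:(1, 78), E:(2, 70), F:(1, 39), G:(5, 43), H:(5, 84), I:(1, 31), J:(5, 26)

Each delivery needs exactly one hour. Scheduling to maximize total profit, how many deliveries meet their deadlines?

Sort by profit descending; place each in the latest free slot ≤ its deadline.
By profit: H(d5,84), C(d1,79), D(d1,78), E(d2,70), G(d5,43), F(d1,39), B(d5,36), I(d1,31), J(d5,26), A(d5,25)
H→slot 5; C→slot 1; D skipped; E→slot 2; G→slot 4; F skipped; B→slot 3; I skipped; J skipped; A skipped.
5 of 10 scheduled.

5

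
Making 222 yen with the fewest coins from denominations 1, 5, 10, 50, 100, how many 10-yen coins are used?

222 = 2×100 + 2×10 + 2×1
Count of 10: 2

2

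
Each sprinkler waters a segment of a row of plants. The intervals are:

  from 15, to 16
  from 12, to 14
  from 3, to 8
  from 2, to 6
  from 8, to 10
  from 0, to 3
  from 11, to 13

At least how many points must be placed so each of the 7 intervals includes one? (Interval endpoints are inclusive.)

4

By right end: [0,3]  [2,6]  [3,8]  [8,10]  [11,13]  [12,14]  [15,16]
[0,3] uncovered → point at 3; [8,10] uncovered → point at 10; [11,13] uncovered → point at 13; [15,16] uncovered → point at 16.
Points: 3, 10, 13, 16 (4 total).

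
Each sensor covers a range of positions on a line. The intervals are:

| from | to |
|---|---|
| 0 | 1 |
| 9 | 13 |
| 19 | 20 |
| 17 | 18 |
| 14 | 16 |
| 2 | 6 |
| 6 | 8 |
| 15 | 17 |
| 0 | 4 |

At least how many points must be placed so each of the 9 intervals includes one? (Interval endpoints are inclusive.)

6

Process intervals by earliest right end; each time one isn't hit yet, stab at its right endpoint.
Sorted: [0,1] [0,4] [2,6] [6,8] [9,13] [14,16] [15,17] [17,18] [19,20]
{[0,1],[0,4]} hit by 1; {[2,6],[6,8]} hit by 6; {[9,13]} hit by 13; {[14,16],[15,17]} hit by 16; {[17,18]} hit by 18; {[19,20]} hit by 20.
Points: 1, 6, 13, 16, 18, 20 (6 total).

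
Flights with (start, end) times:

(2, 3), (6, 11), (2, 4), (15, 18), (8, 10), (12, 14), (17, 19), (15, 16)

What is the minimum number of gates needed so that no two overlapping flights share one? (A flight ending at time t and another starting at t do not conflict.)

2

The answer is the maximum number of intervals overlapping at any instant.
starts: [2, 2, 6, 8, 12, 15, 15, 17]
ends:   [3, 4, 10, 11, 14, 16, 18, 19]
s2→1 s2→2  — peak 2.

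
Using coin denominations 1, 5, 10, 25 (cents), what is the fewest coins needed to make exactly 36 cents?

3

36 = 1×25 + 1×10 + 1×1
Total coins = 1 + 1 + 1 = 3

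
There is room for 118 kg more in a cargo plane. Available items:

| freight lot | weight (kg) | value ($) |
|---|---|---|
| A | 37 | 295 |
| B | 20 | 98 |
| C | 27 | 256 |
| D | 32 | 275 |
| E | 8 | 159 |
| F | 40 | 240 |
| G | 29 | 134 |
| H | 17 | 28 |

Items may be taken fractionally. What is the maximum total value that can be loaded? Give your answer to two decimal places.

1069.00

Ratios (sorted): E 19.88, C 9.48, D 8.59, A 7.97, F 6.00, B 4.90, G 4.62, H 1.65
take E (8 @ 159); take C (27 @ 256); take D (32 @ 275); take A (37 @ 295); take 14/40 of F → 84.00. Capacity used 118/118.
Total value = 1069.00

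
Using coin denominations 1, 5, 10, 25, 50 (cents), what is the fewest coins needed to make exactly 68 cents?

6

68 = 1×50 + 1×10 + 1×5 + 3×1
Total coins = 1 + 1 + 1 + 3 = 6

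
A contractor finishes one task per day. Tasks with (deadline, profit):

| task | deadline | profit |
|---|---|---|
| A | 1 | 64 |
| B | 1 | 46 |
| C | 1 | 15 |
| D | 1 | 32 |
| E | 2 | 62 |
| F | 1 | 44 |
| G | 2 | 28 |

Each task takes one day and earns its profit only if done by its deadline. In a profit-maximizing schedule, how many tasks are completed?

Sort by profit descending; place each in the latest free slot ≤ its deadline.
Profit order: A=64 E=62 B=46 F=44 D=32 G=28 C=15
Assign: A→slot 1, E→slot 2, B skipped, F skipped, D skipped, G skipped, C skipped.
Slots: [1:A] [2:E]
2 of 7 scheduled.

2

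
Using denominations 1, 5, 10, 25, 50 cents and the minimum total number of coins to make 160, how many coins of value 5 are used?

0

Greedy: take as many of the largest coin as possible, then repeat with the remainder.
160 = 3×50 + 1×10
Count of 5: 0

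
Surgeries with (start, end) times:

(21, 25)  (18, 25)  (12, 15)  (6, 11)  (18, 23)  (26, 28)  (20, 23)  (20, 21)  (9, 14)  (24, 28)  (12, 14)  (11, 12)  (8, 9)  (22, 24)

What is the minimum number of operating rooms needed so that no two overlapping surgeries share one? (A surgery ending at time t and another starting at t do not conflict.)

Events (time:±→running): 6:+→1 8:+→2 9:-→1 9:+→2 11:-→1 11:+→2 12:-→1 12:+→2 12:+→3 14:-→2 14:-→1 15:-→0 18:+→1 18:+→2 20:+→3 20:+→4 21:-→3 21:+→4 22:+→5 … peak 5.

5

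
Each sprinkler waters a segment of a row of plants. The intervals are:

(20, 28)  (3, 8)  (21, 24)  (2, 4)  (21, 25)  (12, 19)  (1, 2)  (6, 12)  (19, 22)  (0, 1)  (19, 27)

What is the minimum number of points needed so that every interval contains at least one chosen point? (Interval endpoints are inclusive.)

4

By right end: [0,1]  [1,2]  [2,4]  [3,8]  [6,12]  [12,19]  [19,22]  [21,24]  [21,25]  [19,27]  [20,28]
[0,1] uncovered → point at 1; [2,4] uncovered → point at 4; [6,12] uncovered → point at 12; [19,22] uncovered → point at 22.
Points: 1, 4, 12, 22 (4 total).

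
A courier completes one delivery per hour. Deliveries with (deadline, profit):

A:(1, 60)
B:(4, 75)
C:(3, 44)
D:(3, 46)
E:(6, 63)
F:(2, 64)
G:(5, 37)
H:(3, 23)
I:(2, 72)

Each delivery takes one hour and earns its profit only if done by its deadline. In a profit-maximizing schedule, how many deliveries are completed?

Sort by profit descending; place each in the latest free slot ≤ its deadline.
By profit: B(d4,75), I(d2,72), F(d2,64), E(d6,63), A(d1,60), D(d3,46), C(d3,44), G(d5,37), H(d3,23)
B→slot 4; I→slot 2; F→slot 1; E→slot 6; A skipped; D→slot 3; C skipped; G→slot 5; H skipped.
6 of 9 scheduled.

6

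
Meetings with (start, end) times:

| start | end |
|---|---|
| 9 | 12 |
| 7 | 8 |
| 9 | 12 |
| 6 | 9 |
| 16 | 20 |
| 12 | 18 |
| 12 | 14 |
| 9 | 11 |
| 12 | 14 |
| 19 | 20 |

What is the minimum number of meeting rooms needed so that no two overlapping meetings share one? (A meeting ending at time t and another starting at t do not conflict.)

Events (time:±→running): 6:+→1 7:+→2 8:-→1 9:-→0 9:+→1 9:+→2 9:+→3 … peak 3.

3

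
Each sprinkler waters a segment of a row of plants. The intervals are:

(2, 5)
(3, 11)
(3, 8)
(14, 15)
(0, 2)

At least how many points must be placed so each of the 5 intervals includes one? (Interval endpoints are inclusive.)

3

Process intervals by earliest right end; each time one isn't hit yet, stab at its right endpoint.
Sorted: [0,2] [2,5] [3,8] [3,11] [14,15]
{[0,2],[2,5]} hit by 2; {[3,8],[3,11]} hit by 8; {[14,15]} hit by 15.
Points: 2, 8, 15 (3 total).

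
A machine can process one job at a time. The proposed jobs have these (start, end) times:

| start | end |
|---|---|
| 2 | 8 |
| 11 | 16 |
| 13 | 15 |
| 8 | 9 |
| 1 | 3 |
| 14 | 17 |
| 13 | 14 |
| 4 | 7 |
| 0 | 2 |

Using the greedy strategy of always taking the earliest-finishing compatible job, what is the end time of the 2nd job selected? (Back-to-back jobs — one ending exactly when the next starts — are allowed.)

7

Sorted by end: (0,2)  (1,3)  (4,7)  (2,8)  (8,9)  (13,14)  (13,15)  (11,16)  (14,17)
take (0,2); skip (1,3); take (4,7); take (8,9); take (13,14); skip (13,15); take (14,17).
Selected: (0,2) (4,7) (8,9) (13,14) (14,17)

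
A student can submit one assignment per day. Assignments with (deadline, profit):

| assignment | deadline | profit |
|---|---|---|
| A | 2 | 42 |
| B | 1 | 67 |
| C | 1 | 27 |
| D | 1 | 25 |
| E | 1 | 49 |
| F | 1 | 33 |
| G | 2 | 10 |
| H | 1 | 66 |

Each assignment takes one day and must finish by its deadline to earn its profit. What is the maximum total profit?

Take jobs in profit order; each goes to the latest open slot no later than its deadline.
By profit: B(d1,67), H(d1,66), E(d1,49), A(d2,42), F(d1,33), C(d1,27), D(d1,25), G(d2,10)
B→slot 1; H skipped; E skipped; A→slot 2; F skipped; C skipped; D skipped; G skipped.
Profit = 67 + 42 = 109

109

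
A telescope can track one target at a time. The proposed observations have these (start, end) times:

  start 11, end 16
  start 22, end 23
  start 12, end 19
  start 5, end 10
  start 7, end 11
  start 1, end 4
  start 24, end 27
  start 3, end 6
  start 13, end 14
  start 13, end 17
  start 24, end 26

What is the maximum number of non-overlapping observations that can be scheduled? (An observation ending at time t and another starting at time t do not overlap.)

5

Sorted by end: (1,4)  (3,6)  (5,10)  (7,11)  (13,14)  (11,16)  (13,17)  (12,19)  (22,23)  (24,26)  (24,27)
take (1,4); take (5,10); take (13,14); skip (13,17); take (22,23); take (24,26); skip (24,27).
Selected 5 observations.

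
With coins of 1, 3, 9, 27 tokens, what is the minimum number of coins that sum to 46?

4

Greedy: take as many of the largest coin as possible, then repeat with the remainder.
46 = 1×27 + 2×9 + 1×1
Total coins = 1 + 2 + 1 = 4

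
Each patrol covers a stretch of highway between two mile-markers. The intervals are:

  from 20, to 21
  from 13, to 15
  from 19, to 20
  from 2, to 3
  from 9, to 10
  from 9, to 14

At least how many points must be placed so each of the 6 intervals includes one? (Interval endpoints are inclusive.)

4

By right end: [2,3]  [9,10]  [9,14]  [13,15]  [19,20]  [20,21]
[2,3] uncovered → point at 3; [9,10] uncovered → point at 10; [13,15] uncovered → point at 15; [19,20] uncovered → point at 20.
Points: 3, 10, 15, 20 (4 total).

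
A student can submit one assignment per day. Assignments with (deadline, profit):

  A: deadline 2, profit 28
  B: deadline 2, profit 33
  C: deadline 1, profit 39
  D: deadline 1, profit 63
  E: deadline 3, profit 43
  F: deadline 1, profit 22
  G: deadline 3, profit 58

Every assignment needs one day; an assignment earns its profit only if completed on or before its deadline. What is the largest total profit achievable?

164

Sort by profit descending; place each in the latest free slot ≤ its deadline.
By profit: D(d1,63), G(d3,58), E(d3,43), C(d1,39), B(d2,33), A(d2,28), F(d1,22)
D→slot 1; G→slot 3; E→slot 2; C skipped; B skipped; A skipped; F skipped.
Profit = 63 + 43 + 58 = 164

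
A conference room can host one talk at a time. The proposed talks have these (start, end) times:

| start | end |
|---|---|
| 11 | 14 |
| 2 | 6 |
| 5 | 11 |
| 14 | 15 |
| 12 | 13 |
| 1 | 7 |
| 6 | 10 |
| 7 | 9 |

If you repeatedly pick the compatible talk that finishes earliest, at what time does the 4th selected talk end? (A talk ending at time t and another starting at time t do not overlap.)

Order by finish time; keep every interval that doesn't clash with the previous kept one.
Sorted by end: (2,6)  (1,7)  (7,9)  (6,10)  (5,11)  (12,13)  (11,14)  (14,15)
take (2,6); take (7,9); take (12,13); take (14,15).
Selected: (2,6) (7,9) (12,13) (14,15)

15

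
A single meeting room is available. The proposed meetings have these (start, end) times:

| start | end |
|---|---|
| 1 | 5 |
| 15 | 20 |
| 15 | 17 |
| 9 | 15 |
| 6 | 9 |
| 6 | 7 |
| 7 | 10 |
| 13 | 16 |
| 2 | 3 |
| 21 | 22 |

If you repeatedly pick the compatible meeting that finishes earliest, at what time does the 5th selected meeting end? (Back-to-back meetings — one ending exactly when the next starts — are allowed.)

Greedy by earliest finish: after sorting by end time, pick each interval compatible with the last pick.
By end time: (2,3), (1,5), (6,7), (6,9), (7,10), (9,15), (13,16), (15,17), (15,20), (21,22).
Pick (2,3); next start ≥ 3 → (6,7); next start ≥ 7 → (7,10); next start ≥ 10 → (13,16); next start ≥ 16 → (21,22).
Selected: (2,3) (6,7) (7,10) (13,16) (21,22)

22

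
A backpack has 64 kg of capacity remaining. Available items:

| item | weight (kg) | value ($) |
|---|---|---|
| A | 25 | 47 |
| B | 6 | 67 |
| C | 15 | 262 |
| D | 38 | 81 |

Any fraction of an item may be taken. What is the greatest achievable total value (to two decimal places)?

Order: C (262/15=17.47) > B (67/6=11.17) > D (81/38=2.13) > A (47/25=1.88)
Fill: take C (15 @ 262) → take B (6 @ 67) → take D (38 @ 81) → take 5/25 of A → 9.40; 64/64 used.
Total value = 419.40

419.40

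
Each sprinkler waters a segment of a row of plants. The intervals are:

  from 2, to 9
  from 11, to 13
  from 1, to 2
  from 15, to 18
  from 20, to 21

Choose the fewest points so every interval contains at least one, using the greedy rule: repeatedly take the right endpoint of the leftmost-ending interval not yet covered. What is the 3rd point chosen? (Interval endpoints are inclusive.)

Sorted: [1,2] [2,9] [11,13] [15,18] [20,21]
{[1,2],[2,9]} hit by 2; {[11,13]} hit by 13; {[15,18]} hit by 18; {[20,21]} hit by 21.
Points: 2, 13, 18, 21 (4 total).

18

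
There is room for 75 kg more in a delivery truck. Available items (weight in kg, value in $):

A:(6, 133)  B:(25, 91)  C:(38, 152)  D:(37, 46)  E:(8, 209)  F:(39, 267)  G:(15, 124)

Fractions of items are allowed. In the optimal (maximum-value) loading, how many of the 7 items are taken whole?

Greedy by value/weight ratio, highest first.
Ratios (sorted): E 26.12, A 22.17, G 8.27, F 6.85, C 4.00, B 3.64, D 1.24
take E (8 @ 209); take A (6 @ 133); take G (15 @ 124); take F (39 @ 267); take 7/38 of C → 28.00. Capacity used 75/75.
4 item(s) taken whole; one partial (take 7/38 of C).

4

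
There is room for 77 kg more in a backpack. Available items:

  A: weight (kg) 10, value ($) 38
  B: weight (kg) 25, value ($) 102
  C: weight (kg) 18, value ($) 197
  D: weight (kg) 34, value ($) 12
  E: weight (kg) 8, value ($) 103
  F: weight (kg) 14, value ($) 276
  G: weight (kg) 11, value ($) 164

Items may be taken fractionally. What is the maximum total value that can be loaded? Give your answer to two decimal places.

Greedy by value/weight ratio, highest first.
Order: F (276/14=19.71) > G (164/11=14.91) > E (103/8=12.88) > C (197/18=10.94) > B (102/25=4.08) > A (38/10=3.80) > D (12/34=0.35)
Fill: take F (14 @ 276) → take G (11 @ 164) → take E (8 @ 103) → take C (18 @ 197) → take B (25 @ 102) → take 1/10 of A → 3.80; 77/77 used.
Total value = 845.80

845.80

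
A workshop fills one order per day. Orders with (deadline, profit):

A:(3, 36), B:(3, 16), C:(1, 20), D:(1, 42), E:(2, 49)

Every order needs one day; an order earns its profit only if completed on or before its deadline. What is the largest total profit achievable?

127

Sort by profit descending; place each in the latest free slot ≤ its deadline.
By profit: E(d2,49), D(d1,42), A(d3,36), C(d1,20), B(d3,16)
E→slot 2; D→slot 1; A→slot 3; C skipped; B skipped.
Profit = 42 + 49 + 36 = 127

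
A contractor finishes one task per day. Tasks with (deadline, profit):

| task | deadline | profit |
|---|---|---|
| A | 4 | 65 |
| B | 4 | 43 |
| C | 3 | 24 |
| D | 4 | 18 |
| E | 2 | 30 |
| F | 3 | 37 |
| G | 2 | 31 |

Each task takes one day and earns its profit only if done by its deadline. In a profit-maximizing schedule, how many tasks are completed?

Sort by profit descending; place each in the latest free slot ≤ its deadline.
By profit: A(d4,65), B(d4,43), F(d3,37), G(d2,31), E(d2,30), C(d3,24), D(d4,18)
A→slot 4; B→slot 3; F→slot 2; G→slot 1; E skipped; C skipped; D skipped.
4 of 7 scheduled.

4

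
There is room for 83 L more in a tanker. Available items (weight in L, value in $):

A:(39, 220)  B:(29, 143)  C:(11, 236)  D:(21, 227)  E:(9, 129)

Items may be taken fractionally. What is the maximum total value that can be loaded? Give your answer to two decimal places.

Greedy by value/weight ratio, highest first.
Ratios (sorted): C 21.45, E 14.33, D 10.81, A 5.64, B 4.93
take C (11 @ 236); take E (9 @ 129); take D (21 @ 227); take A (39 @ 220); take 3/29 of B → 14.79. Capacity used 83/83.
Total value = 826.79

826.79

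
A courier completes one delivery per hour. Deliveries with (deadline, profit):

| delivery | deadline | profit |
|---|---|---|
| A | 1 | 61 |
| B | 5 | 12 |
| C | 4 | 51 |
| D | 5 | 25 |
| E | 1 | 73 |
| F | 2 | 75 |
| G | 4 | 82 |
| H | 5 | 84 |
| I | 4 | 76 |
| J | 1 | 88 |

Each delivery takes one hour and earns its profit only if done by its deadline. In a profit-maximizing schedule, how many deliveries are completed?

5

By profit: J(d1,88), H(d5,84), G(d4,82), I(d4,76), F(d2,75), E(d1,73), A(d1,61), C(d4,51), D(d5,25), B(d5,12)
J→slot 1; H→slot 5; G→slot 4; I→slot 3; F→slot 2; E skipped; A skipped; C skipped; D skipped; B skipped.
5 of 10 scheduled.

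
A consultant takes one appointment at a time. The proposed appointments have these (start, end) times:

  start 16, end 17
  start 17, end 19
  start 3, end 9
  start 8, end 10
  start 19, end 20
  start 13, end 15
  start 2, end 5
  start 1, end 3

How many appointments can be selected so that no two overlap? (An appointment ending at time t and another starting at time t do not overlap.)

6

Order by finish time; keep every interval that doesn't clash with the previous kept one.
By end time: (1,3), (2,5), (3,9), (8,10), (13,15), (16,17), (17,19), (19,20).
Pick (1,3); next start ≥ 3 → (3,9); next start ≥ 9 → (13,15); next start ≥ 15 → (16,17); next start ≥ 17 → (17,19); next start ≥ 19 → (19,20).
Selected 6 appointments.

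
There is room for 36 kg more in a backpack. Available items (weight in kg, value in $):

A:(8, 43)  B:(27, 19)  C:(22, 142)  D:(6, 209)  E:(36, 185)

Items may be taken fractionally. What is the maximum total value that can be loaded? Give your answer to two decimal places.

Sort by value per unit weight and fill in that order.
Order: D (209/6=34.83) > C (142/22=6.45) > A (43/8=5.38) > E (185/36=5.14) > B (19/27=0.70)
Fill: take D (6 @ 209) → take C (22 @ 142) → take A (8 @ 43); 36/36 used.
Total value = 394.00

394.00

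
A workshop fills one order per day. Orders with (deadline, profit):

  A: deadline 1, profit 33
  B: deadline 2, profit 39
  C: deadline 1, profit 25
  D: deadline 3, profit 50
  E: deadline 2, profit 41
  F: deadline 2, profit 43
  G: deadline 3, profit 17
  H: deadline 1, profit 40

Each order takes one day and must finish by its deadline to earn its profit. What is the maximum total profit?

134

Sort by profit descending; place each in the latest free slot ≤ its deadline.
Profit order: D=50 F=43 E=41 H=40 B=39 A=33 C=25 G=17
Assign: D→slot 3, F→slot 2, E→slot 1, H skipped, B skipped, A skipped, C skipped, G skipped.
Slots: [1:E] [2:F] [3:D]
Profit = 41 + 43 + 50 = 134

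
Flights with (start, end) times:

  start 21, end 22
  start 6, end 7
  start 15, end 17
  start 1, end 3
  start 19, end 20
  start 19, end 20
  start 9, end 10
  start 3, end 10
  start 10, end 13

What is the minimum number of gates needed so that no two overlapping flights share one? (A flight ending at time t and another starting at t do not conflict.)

2

starts: [1, 3, 6, 9, 10, 15, 19, 19, 21]
ends:   [3, 7, 10, 10, 13, 17, 20, 20, 22]
s1→1 e3→0 s3→1 s6→2  — peak 2.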